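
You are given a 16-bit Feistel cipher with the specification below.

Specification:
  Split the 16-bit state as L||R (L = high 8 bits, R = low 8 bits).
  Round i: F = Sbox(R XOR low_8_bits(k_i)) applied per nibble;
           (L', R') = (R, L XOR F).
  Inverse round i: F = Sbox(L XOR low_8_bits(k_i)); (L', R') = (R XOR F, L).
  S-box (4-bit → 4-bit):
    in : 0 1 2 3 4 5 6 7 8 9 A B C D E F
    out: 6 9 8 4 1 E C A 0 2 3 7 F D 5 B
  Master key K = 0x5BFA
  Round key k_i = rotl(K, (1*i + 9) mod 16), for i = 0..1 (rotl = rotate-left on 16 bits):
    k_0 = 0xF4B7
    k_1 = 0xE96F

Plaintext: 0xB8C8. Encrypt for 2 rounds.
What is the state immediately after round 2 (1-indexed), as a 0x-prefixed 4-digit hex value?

s_0 = plaintext = 0xB8C8
s_1 = Round(s_0, k_0) = 0xC813
s_2 = Round(s_1, k_1) = 0x1367

0x1367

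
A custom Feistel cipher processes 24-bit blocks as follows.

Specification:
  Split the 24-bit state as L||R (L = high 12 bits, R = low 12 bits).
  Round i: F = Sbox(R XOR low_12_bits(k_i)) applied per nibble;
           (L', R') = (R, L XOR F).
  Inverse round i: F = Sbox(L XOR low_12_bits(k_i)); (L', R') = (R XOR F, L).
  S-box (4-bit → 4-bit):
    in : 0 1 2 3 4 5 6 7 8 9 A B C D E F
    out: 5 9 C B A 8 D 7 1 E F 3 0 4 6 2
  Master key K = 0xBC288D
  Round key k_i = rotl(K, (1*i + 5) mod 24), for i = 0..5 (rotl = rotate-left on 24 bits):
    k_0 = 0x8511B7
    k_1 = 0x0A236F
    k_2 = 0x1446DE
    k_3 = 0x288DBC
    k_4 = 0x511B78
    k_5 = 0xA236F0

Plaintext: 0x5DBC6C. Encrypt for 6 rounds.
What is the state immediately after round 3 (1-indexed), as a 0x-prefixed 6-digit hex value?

0x04BC70

s_0 = plaintext = 0x5DBC6C
s_1 = Round(s_0, k_0) = 0xC6C198
s_2 = Round(s_1, k_1) = 0x19804B
s_3 = Round(s_2, k_2) = 0x04BC70
s_4 = Round(s_3, k_3) = 0xC7094B
s_5 = Round(s_4, k_4) = 0x94B0CB
s_6 = Round(s_5, k_5) = 0x0CB4F8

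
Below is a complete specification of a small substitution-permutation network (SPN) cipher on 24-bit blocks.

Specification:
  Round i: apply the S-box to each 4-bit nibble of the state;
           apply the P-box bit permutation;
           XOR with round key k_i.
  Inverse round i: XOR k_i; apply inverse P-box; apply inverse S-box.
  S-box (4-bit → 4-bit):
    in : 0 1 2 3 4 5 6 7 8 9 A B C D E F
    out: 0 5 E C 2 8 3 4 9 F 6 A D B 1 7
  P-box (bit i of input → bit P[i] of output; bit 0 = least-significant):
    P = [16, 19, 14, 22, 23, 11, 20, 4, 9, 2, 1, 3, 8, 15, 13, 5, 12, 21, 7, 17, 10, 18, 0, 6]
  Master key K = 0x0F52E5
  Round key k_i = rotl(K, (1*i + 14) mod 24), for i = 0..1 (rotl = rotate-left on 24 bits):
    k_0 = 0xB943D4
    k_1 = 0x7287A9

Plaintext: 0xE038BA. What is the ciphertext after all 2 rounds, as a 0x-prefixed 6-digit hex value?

s_0 = plaintext = 0xE038BA
s_1 = Round(s_0, k_0) = 0xB12DEC
s_2 = Round(s_1, k_1) = 0xB77545

0xB77545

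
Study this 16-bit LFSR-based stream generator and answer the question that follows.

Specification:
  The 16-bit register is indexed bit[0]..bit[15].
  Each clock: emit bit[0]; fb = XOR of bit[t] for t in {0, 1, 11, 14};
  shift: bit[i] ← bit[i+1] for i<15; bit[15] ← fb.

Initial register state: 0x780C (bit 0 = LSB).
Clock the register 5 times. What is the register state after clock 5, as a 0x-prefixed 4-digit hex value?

0xA3C0

reg_0 = 0x780C
clock 1: out=0, reg = 0x3C06
clock 2: out=0, reg = 0x1E03
clock 3: out=1, reg = 0x8F01
clock 4: out=1, reg = 0x4780
clock 5: out=0, reg = 0xA3C0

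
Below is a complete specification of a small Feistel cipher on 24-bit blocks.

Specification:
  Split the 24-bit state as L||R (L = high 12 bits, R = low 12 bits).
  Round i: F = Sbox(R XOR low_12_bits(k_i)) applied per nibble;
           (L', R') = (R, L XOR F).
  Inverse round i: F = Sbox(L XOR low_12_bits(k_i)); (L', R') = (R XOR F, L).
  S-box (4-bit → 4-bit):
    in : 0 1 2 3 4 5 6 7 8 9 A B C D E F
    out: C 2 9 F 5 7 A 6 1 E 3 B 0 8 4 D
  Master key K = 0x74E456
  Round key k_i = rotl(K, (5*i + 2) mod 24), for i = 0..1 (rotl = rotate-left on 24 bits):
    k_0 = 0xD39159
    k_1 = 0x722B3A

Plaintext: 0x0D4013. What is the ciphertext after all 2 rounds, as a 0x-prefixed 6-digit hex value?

0x287EAB

s_0 = plaintext = 0x0D4013
s_1 = Round(s_0, k_0) = 0x013287
s_2 = Round(s_1, k_1) = 0x287EAB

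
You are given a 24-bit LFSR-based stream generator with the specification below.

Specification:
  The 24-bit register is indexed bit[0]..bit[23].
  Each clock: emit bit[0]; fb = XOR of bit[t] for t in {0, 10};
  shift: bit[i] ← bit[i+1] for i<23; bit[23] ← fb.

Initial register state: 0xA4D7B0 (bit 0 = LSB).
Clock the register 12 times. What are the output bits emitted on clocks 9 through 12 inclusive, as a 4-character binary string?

1110

reg_0 = 0xA4D7B0
clock 1: out=0, reg = 0xD26BD8
clock 2: out=0, reg = 0x6935EC
clock 3: out=0, reg = 0xB49AF6
clock 4: out=0, reg = 0x5A4D7B
clock 5: out=1, reg = 0x2D26BD
clock 6: out=1, reg = 0x16935E
clock 7: out=0, reg = 0x0B49AF
clock 8: out=1, reg = 0x85A4D7
clock 9: out=1, reg = 0x42D26B
clock 10: out=1, reg = 0xA16935
clock 11: out=1, reg = 0xD0B49A
clock 12: out=0, reg = 0xE85A4D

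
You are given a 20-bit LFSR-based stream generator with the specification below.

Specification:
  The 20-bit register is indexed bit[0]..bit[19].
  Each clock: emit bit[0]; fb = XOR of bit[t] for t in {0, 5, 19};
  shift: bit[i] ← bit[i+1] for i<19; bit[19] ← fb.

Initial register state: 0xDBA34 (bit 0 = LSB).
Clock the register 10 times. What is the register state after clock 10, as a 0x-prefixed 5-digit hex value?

0x5736E

reg_0 = 0xDBA34
clock 1: out=0, reg = 0x6DD1A
clock 2: out=0, reg = 0x36E8D
clock 3: out=1, reg = 0x9B746
clock 4: out=0, reg = 0xCDBA3
clock 5: out=1, reg = 0xE6DD1
clock 6: out=1, reg = 0x736E8
clock 7: out=0, reg = 0xB9B74
clock 8: out=0, reg = 0x5CDBA
clock 9: out=0, reg = 0xAE6DD
clock 10: out=1, reg = 0x5736E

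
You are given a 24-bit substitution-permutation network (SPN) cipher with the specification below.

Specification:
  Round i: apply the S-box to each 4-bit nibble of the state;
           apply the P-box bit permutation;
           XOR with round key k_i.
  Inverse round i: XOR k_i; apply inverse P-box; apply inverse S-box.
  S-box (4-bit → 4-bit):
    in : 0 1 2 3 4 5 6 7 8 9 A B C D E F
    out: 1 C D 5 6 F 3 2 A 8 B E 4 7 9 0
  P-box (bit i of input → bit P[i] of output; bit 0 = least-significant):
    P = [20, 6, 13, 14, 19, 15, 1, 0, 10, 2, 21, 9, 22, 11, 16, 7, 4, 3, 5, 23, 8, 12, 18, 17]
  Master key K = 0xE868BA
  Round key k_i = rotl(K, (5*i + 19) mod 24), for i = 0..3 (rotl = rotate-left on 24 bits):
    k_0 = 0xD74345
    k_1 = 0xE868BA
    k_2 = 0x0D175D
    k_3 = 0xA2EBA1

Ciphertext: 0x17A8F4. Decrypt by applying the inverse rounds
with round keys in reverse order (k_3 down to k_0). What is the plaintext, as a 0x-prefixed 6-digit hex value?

s_0 = ciphertext = 0x17A8F4
s_1 = InvRound(s_0, k_3) = 0x3ECB9A
s_2 = InvRound(s_1, k_2) = 0x8FBDBA
s_3 = InvRound(s_2, k_1) = 0x5F3379
s_4 = InvRound(s_3, k_0) = 0x75F701

0x75F701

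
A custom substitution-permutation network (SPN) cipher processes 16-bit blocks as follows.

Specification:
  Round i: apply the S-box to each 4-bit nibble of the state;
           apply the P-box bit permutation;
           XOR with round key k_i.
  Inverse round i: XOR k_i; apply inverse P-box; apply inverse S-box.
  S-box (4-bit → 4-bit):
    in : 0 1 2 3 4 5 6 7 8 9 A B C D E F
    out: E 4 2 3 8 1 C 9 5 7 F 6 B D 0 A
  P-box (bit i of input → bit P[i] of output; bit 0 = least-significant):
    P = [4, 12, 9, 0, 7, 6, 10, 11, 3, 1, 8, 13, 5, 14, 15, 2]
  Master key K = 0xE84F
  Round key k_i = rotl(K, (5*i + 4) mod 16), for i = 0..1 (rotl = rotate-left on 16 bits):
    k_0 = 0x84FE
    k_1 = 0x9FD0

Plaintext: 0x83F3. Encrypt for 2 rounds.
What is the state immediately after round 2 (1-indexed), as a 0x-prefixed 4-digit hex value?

s_0 = plaintext = 0x83F3
s_1 = Round(s_0, k_0) = 0x1C84
s_2 = Round(s_1, k_1) = 0x3B5B

0x3B5B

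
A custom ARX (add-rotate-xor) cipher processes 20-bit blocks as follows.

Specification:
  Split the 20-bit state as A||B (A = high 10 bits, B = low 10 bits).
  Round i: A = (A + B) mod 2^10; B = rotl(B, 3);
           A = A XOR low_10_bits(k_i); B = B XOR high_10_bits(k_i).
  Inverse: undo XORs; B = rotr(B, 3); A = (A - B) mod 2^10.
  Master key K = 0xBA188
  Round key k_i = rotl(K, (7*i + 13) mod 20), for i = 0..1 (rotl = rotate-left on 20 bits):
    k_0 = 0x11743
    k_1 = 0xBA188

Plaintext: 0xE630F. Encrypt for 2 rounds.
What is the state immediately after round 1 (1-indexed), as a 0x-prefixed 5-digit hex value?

s_0 = plaintext = 0xE630F
s_1 = Round(s_0, k_0) = 0x7903B
s_2 = Round(s_1, k_1) = 0xE5F30

0x7903B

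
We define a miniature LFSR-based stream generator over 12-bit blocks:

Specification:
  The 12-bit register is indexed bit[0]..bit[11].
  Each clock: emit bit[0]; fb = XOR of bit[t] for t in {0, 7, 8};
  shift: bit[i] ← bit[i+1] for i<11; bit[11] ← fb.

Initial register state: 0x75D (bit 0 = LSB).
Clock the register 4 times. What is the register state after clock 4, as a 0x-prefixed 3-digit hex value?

0x475

reg_0 = 0x75D
clock 1: out=1, reg = 0x3AE
clock 2: out=0, reg = 0x1D7
clock 3: out=1, reg = 0x8EB
clock 4: out=1, reg = 0x475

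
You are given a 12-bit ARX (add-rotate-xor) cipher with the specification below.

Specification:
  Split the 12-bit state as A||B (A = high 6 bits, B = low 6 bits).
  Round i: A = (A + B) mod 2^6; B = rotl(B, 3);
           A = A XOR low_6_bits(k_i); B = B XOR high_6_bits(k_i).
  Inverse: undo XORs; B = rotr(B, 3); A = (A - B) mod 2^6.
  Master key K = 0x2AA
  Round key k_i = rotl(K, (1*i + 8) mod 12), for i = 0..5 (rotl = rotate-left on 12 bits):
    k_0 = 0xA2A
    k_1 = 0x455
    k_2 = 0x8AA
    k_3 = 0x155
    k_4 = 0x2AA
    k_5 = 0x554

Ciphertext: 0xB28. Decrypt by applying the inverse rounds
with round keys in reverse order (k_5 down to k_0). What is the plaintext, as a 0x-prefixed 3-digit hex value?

0xBE9

s_0 = ciphertext = 0xB28
s_1 = InvRound(s_0, k_5) = 0x26F
s_2 = InvRound(s_1, k_4) = 0xDEC
s_3 = InvRound(s_2, k_3) = 0x54D
s_4 = InvRound(s_3, k_2) = 0x0BD
s_5 = InvRound(s_4, k_1) = 0xCA5
s_6 = InvRound(s_5, k_0) = 0xBE9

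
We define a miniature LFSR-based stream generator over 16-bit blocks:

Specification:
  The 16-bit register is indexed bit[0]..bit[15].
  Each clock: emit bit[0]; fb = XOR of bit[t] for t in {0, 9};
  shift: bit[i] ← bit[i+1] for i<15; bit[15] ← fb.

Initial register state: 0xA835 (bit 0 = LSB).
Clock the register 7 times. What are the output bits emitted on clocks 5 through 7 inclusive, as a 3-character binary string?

110

reg_0 = 0xA835
clock 1: out=1, reg = 0xD41A
clock 2: out=0, reg = 0x6A0D
clock 3: out=1, reg = 0x3506
clock 4: out=0, reg = 0x1A83
clock 5: out=1, reg = 0x0D41
clock 6: out=1, reg = 0x86A0
clock 7: out=0, reg = 0xC350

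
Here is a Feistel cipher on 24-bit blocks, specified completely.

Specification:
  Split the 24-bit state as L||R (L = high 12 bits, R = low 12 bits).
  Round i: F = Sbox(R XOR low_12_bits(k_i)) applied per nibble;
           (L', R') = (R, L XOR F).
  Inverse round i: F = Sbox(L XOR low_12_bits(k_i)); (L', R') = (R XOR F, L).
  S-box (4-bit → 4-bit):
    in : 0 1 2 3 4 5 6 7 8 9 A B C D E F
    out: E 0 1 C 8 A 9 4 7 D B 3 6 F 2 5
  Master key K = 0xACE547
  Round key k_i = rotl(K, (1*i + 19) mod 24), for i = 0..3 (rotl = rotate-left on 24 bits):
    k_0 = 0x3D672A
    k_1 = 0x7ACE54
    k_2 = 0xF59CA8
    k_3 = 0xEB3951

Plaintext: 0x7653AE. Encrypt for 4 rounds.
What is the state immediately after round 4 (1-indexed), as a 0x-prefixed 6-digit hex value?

0xA6EFE6

s_0 = plaintext = 0x7653AE
s_1 = Round(s_0, k_0) = 0x3AEF1D
s_2 = Round(s_1, k_1) = 0xF1D323
s_3 = Round(s_2, k_2) = 0x323A6E
s_4 = Round(s_3, k_3) = 0xA6EFE6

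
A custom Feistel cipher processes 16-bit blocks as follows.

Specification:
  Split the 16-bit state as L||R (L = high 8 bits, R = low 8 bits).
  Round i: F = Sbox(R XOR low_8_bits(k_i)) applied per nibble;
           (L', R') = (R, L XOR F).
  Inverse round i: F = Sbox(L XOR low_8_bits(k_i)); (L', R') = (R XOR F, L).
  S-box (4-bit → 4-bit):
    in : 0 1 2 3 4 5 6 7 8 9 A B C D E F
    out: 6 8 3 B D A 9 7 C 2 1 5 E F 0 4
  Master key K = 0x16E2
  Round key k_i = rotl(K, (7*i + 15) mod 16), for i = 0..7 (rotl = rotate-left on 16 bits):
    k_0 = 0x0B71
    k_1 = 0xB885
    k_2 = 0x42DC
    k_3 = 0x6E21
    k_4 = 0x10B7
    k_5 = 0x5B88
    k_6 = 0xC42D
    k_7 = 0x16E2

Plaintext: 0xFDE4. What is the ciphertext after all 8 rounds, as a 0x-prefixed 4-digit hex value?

0x1D7C

s_0 = plaintext = 0xFDE4
s_1 = Round(s_0, k_0) = 0xE4D7
s_2 = Round(s_1, k_1) = 0xD747
s_3 = Round(s_2, k_2) = 0x47F2
s_4 = Round(s_3, k_3) = 0xF2BC
s_5 = Round(s_4, k_4) = 0xBC97
s_6 = Round(s_5, k_5) = 0x9738
s_7 = Round(s_6, k_6) = 0x381D
s_8 = Round(s_7, k_7) = 0x1D7C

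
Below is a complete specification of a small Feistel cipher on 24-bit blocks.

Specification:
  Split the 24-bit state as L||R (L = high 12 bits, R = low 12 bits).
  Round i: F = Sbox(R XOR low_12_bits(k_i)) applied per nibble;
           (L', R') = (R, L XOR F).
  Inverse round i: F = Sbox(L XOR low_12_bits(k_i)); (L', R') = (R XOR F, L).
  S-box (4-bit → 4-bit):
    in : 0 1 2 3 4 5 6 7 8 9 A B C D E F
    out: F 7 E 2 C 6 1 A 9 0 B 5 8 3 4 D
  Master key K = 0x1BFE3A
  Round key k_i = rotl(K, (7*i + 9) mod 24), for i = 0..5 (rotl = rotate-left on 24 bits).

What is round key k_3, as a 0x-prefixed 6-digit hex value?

K = 0x1BFE3A
k_0 = rotl(K, (7*0+9) mod 24) = rotl(K, 9) = 0xFC7437
k_1 = rotl(K, (7*1+9) mod 24) = rotl(K, 16) = 0x3A1BFE
k_2 = rotl(K, (7*2+9) mod 24) = rotl(K, 23) = 0x0DFF1D
k_3 = rotl(K, (7*3+9) mod 24) = rotl(K, 6) = 0xFF8E86

0xFF8E86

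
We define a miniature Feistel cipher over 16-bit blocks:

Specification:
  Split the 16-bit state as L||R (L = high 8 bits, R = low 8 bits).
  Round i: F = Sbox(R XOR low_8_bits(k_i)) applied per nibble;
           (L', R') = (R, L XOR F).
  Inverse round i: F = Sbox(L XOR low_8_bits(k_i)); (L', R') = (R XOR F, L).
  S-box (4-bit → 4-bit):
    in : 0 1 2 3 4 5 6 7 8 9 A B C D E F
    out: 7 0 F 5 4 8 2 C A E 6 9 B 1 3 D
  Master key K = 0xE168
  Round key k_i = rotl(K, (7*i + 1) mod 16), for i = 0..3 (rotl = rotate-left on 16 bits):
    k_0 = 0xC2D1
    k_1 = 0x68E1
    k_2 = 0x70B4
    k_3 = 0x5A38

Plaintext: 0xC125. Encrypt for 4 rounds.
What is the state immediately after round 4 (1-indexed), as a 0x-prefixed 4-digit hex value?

0x5DD9

s_0 = plaintext = 0xC125
s_1 = Round(s_0, k_0) = 0x2515
s_2 = Round(s_1, k_1) = 0x15F1
s_3 = Round(s_2, k_2) = 0xF15D
s_4 = Round(s_3, k_3) = 0x5DD9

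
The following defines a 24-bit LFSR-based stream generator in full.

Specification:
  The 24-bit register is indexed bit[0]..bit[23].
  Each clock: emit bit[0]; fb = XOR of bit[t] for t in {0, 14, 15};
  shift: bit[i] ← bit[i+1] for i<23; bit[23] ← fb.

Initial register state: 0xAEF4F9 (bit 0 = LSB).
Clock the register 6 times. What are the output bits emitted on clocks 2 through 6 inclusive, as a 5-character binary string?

reg_0 = 0xAEF4F9
clock 1: out=1, reg = 0xD77A7C
clock 2: out=0, reg = 0xEBBD3E
clock 3: out=0, reg = 0xF5DE9F
clock 4: out=1, reg = 0xFAEF4F
clock 5: out=1, reg = 0xFD77A7
clock 6: out=1, reg = 0x7EBBD3

00111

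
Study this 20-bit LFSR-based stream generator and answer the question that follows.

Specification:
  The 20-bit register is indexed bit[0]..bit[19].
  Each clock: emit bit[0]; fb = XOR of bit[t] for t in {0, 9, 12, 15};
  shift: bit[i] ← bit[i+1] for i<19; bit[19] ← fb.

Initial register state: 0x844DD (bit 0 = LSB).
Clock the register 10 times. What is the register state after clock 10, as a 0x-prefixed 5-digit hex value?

reg_0 = 0x844DD
clock 1: out=1, reg = 0xC226E
clock 2: out=0, reg = 0xE1137
clock 3: out=1, reg = 0x7089B
clock 4: out=1, reg = 0xB844D
clock 5: out=1, reg = 0x5C226
clock 6: out=0, reg = 0x2E113
clock 7: out=1, reg = 0x17089
clock 8: out=1, reg = 0x0B844
clock 9: out=0, reg = 0x05C22
clock 10: out=0, reg = 0x82E11

0x82E11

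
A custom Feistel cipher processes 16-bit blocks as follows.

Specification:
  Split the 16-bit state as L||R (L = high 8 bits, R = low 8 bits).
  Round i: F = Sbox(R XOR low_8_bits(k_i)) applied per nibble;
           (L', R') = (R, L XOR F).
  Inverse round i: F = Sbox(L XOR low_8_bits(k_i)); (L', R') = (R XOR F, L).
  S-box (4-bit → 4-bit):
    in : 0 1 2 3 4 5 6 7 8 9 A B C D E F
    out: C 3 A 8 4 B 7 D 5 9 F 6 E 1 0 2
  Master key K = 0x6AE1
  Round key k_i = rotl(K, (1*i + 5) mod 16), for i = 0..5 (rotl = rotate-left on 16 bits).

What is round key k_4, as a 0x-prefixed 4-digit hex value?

0xC2D5

K = 0x6AE1
k_0 = rotl(K, (1*0+5) mod 16) = rotl(K, 5) = 0x5C2D
k_1 = rotl(K, (1*1+5) mod 16) = rotl(K, 6) = 0xB85A
k_2 = rotl(K, (1*2+5) mod 16) = rotl(K, 7) = 0x70B5
k_3 = rotl(K, (1*3+5) mod 16) = rotl(K, 8) = 0xE16A
k_4 = rotl(K, (1*4+5) mod 16) = rotl(K, 9) = 0xC2D5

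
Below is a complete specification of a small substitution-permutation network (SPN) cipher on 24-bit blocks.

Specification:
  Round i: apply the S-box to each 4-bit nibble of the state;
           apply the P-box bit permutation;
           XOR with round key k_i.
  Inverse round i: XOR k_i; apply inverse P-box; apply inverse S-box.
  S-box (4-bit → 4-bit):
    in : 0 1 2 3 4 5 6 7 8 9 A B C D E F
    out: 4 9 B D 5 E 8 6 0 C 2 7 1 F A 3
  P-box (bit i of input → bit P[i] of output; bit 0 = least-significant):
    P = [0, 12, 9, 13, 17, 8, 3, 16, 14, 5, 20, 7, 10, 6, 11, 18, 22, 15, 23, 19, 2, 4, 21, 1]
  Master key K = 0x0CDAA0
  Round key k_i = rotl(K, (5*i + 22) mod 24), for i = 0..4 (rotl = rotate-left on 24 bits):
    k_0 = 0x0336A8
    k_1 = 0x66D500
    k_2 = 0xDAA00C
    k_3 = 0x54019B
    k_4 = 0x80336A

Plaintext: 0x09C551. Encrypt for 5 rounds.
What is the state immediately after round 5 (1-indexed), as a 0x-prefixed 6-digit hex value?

s_0 = plaintext = 0x09C551
s_1 = Round(s_0, k_0) = 0xBA1301
s_2 = Round(s_1, k_1) = 0x52319D
s_3 = Round(s_2, k_2) = 0xB75E97
s_4 = Round(s_3, k_3) = 0xF19B67
s_5 = Round(s_4, k_4) = 0xDD695E

0xDD695E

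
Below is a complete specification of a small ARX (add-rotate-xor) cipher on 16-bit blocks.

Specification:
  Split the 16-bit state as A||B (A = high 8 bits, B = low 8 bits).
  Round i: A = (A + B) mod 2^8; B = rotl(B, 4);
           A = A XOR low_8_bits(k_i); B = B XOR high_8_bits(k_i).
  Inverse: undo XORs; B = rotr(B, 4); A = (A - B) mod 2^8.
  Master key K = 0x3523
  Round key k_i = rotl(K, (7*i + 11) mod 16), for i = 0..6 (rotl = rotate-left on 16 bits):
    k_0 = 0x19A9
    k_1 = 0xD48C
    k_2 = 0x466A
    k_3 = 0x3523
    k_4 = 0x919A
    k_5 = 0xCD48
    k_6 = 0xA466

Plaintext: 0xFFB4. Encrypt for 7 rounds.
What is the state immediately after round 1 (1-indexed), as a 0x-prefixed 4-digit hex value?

0x1A52

s_0 = plaintext = 0xFFB4
s_1 = Round(s_0, k_0) = 0x1A52
s_2 = Round(s_1, k_1) = 0xE0F1
s_3 = Round(s_2, k_2) = 0xBB59
s_4 = Round(s_3, k_3) = 0x37A0
s_5 = Round(s_4, k_4) = 0x4D9B
s_6 = Round(s_5, k_5) = 0xA074
s_7 = Round(s_6, k_6) = 0x72E3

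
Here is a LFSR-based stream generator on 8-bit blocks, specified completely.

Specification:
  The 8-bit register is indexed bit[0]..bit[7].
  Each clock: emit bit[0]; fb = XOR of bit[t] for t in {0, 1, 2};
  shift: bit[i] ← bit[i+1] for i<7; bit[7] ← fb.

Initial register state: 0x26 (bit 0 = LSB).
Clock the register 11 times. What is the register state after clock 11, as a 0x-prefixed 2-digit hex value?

reg_0 = 0x26
clock 1: out=0, reg = 0x13
clock 2: out=1, reg = 0x09
clock 3: out=1, reg = 0x84
clock 4: out=0, reg = 0xC2
clock 5: out=0, reg = 0xE1
clock 6: out=1, reg = 0xF0
clock 7: out=0, reg = 0x78
clock 8: out=0, reg = 0x3C
clock 9: out=0, reg = 0x9E
clock 10: out=0, reg = 0x4F
clock 11: out=1, reg = 0xA7

0xA7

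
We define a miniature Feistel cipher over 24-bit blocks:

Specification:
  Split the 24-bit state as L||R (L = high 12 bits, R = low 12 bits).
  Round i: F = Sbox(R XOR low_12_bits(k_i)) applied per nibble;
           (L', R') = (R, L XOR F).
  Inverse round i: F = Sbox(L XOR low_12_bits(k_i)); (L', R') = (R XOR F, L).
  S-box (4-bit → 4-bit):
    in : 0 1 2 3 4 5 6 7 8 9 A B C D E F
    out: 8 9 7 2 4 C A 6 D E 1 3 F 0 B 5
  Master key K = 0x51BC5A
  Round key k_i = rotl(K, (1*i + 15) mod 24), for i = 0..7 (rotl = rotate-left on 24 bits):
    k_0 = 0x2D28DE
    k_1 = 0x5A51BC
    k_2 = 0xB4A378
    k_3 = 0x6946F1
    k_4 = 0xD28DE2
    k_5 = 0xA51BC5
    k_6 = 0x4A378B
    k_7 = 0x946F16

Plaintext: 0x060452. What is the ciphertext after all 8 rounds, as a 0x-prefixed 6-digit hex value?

0x0C5A35

s_0 = plaintext = 0x060452
s_1 = Round(s_0, k_0) = 0x452FBF
s_2 = Round(s_1, k_1) = 0xFBFFD0
s_3 = Round(s_2, k_2) = 0xFD00A2
s_4 = Round(s_3, k_3) = 0x0A2512
s_5 = Round(s_4, k_4) = 0x512DFA
s_6 = Round(s_5, k_5) = 0xDFAF37
s_7 = Round(s_6, k_6) = 0xF370C5
s_8 = Round(s_7, k_7) = 0x0C5A35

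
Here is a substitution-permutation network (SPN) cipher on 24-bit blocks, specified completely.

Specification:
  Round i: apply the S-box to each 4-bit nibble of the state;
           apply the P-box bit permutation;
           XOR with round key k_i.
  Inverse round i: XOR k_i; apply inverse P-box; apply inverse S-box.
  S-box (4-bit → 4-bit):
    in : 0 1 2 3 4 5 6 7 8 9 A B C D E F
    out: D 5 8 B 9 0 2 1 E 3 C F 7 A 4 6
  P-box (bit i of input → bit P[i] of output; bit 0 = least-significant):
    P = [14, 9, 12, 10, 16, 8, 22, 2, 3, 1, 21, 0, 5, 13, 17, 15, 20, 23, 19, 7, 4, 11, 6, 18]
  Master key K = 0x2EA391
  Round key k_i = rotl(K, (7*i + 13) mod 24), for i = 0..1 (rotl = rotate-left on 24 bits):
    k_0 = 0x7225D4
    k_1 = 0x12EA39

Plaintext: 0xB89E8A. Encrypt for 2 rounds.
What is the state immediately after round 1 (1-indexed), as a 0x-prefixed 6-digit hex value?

s_0 = plaintext = 0xB89E8A
s_1 = Round(s_0, k_0) = 0x9E1820
s_2 = Round(s_1, k_1) = 0x38B60E

0x9E1820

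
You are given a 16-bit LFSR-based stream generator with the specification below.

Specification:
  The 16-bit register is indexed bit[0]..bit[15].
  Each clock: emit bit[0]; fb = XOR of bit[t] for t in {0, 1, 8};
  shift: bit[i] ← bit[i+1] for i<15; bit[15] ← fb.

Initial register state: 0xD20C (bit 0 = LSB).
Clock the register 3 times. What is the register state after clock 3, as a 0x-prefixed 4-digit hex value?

reg_0 = 0xD20C
clock 1: out=0, reg = 0x6906
clock 2: out=0, reg = 0x3483
clock 3: out=1, reg = 0x1A41

0x1A41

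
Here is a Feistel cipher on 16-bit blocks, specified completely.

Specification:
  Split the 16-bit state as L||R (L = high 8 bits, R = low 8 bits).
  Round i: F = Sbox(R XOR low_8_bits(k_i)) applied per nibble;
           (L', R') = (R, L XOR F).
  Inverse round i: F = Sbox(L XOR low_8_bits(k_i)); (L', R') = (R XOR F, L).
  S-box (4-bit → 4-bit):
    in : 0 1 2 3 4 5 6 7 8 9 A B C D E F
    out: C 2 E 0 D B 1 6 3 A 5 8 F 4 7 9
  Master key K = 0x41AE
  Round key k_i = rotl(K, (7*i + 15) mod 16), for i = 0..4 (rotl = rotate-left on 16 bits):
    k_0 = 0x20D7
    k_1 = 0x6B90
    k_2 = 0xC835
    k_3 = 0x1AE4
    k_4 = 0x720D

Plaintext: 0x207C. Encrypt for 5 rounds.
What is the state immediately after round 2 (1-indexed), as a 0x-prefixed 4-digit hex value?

s_0 = plaintext = 0x207C
s_1 = Round(s_0, k_0) = 0x7C78
s_2 = Round(s_1, k_1) = 0x780F
s_3 = Round(s_2, k_2) = 0x0F7D
s_4 = Round(s_3, k_3) = 0x7DA5
s_5 = Round(s_4, k_4) = 0xA52E

0x780F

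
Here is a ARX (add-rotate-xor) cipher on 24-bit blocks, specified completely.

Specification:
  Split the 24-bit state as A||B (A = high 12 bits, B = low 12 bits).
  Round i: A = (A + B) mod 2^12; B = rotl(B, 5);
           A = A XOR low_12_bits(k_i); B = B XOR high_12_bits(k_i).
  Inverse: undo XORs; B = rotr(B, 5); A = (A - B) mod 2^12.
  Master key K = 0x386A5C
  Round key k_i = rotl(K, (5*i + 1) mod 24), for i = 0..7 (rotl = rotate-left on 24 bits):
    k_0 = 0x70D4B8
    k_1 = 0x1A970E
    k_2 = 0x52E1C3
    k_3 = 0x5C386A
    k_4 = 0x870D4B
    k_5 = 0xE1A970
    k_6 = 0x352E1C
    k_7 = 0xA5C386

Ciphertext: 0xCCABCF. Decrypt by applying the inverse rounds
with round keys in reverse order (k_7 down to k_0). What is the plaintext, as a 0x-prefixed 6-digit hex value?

s_0 = ciphertext = 0xCCABCF
s_1 = InvRound(s_0, k_7) = 0x5C098C
s_2 = InvRound(s_1, k_6) = 0xC86F56
s_3 = InvRound(s_2, k_5) = 0xFEC60A
s_4 = InvRound(s_3, k_4) = 0x534D73
s_5 = InvRound(s_4, k_3) = 0x519845
s_6 = InvRound(s_5, k_2) = 0xEEF5EB
s_7 = InvRound(s_6, k_1) = 0x8BF122
s_8 = InvRound(s_7, k_0) = 0x4567B1

0x4567B1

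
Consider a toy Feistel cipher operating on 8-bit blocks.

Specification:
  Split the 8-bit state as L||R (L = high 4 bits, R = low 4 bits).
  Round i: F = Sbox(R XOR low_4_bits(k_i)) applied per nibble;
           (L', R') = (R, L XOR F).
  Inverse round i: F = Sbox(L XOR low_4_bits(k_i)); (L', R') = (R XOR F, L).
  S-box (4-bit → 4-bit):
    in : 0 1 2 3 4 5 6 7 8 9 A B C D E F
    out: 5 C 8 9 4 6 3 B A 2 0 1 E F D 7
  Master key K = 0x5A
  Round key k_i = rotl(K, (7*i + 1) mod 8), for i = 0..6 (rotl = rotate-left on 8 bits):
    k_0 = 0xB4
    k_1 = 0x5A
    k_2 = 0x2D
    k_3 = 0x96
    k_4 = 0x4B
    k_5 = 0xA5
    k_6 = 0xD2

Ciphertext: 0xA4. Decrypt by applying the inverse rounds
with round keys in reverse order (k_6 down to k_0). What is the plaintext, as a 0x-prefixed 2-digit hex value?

s_0 = ciphertext = 0xA4
s_1 = InvRound(s_0, k_6) = 0xEA
s_2 = InvRound(s_1, k_5) = 0xBE
s_3 = InvRound(s_2, k_4) = 0xBB
s_4 = InvRound(s_3, k_3) = 0x4B
s_5 = InvRound(s_4, k_2) = 0x94
s_6 = InvRound(s_5, k_1) = 0xD9
s_7 = InvRound(s_6, k_0) = 0xBD

0xBD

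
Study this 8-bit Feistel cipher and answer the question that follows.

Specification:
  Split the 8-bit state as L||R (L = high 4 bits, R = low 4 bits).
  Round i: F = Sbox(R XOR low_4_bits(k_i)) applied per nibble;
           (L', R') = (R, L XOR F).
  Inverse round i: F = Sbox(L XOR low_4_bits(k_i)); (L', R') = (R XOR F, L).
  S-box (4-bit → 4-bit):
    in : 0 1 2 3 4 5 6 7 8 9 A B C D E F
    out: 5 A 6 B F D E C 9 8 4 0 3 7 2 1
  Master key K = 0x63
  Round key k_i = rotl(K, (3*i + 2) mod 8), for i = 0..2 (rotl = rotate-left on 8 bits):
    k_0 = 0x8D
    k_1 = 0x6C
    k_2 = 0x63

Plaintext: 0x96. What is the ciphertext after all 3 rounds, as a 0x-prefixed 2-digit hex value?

0xB0

s_0 = plaintext = 0x96
s_1 = Round(s_0, k_0) = 0x69
s_2 = Round(s_1, k_1) = 0x9B
s_3 = Round(s_2, k_2) = 0xB0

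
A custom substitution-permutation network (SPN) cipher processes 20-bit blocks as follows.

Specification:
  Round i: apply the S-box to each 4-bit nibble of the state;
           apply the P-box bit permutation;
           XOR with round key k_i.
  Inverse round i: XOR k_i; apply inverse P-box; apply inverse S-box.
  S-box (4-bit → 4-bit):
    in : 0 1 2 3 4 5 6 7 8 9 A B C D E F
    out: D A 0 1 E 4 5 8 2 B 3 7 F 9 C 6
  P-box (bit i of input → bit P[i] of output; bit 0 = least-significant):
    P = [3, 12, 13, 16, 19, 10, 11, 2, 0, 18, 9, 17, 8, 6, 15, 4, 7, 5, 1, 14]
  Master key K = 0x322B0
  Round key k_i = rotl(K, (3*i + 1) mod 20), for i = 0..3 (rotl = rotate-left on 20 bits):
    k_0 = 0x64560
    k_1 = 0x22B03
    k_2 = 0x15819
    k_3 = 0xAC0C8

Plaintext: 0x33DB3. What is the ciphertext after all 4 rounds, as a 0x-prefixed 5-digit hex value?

s_0 = plaintext = 0x33DB3
s_1 = Round(s_0, k_0) = 0xC48E9
s_2 = Round(s_1, k_1) = 0x7F3FD
s_3 = Round(s_2, k_2) = 0x09450
s_4 = Round(s_3, k_3) = 0xDAB12

0xDAB12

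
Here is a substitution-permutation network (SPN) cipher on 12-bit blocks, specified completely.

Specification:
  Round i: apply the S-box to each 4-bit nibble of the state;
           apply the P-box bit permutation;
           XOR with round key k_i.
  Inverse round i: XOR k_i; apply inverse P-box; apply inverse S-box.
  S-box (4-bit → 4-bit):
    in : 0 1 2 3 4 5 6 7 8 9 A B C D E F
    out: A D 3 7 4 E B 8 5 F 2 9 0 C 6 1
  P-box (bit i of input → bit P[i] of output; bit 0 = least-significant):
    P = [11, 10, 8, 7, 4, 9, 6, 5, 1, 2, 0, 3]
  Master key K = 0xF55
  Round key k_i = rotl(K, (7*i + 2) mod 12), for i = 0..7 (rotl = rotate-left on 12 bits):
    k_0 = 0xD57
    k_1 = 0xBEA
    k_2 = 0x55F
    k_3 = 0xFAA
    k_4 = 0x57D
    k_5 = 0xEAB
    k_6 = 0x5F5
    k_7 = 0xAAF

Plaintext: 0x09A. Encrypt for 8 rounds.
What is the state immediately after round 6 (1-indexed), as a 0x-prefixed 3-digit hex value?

0x7AB

s_0 = plaintext = 0x09A
s_1 = Round(s_0, k_0) = 0xB2B
s_2 = Round(s_1, k_1) = 0x170
s_3 = Round(s_2, k_2) = 0x1F4
s_4 = Round(s_3, k_3) = 0xEB1
s_5 = Round(s_4, k_4) = 0xCC8
s_6 = Round(s_5, k_5) = 0x7AB
s_7 = Round(s_6, k_6) = 0xF7D
s_8 = Round(s_7, k_7) = 0xB0D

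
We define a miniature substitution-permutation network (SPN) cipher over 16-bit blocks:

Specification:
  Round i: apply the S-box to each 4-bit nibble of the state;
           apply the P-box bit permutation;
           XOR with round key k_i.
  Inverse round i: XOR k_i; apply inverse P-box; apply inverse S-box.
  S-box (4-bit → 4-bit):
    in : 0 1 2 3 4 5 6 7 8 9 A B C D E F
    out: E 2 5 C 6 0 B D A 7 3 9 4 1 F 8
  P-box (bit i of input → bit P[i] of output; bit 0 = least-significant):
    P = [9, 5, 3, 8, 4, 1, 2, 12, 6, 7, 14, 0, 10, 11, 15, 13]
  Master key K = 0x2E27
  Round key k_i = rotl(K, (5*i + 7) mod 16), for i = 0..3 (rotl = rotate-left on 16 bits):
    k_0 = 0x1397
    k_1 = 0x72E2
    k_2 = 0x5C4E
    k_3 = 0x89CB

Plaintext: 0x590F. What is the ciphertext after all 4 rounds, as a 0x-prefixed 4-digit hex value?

s_0 = plaintext = 0x590F
s_1 = Round(s_0, k_0) = 0x4251
s_2 = Round(s_1, k_1) = 0xBA82
s_3 = Round(s_2, k_2) = 0x6A84
s_4 = Round(s_3, k_3) = 0xB521

0xB521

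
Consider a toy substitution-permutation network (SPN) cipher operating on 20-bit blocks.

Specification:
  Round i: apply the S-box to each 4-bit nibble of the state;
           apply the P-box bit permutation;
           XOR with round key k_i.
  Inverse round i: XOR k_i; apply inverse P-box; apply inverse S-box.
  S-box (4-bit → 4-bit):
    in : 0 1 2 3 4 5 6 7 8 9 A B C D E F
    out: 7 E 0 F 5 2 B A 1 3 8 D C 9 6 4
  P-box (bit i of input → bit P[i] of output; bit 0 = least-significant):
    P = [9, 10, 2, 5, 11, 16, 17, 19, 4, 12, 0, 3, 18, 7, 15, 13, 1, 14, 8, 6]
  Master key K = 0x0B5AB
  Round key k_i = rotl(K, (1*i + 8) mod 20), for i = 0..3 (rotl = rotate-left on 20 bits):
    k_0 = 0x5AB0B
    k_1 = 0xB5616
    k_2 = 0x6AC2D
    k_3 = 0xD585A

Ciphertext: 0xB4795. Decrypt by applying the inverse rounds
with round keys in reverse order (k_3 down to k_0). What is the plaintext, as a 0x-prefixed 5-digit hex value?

s_0 = ciphertext = 0xB4795
s_1 = InvRound(s_0, k_3) = 0xB9140
s_2 = InvRound(s_1, k_2) = 0xCD161
s_3 = InvRound(s_2, k_1) = 0xB44E3
s_4 = InvRound(s_3, k_0) = 0x13AB6

0x13AB6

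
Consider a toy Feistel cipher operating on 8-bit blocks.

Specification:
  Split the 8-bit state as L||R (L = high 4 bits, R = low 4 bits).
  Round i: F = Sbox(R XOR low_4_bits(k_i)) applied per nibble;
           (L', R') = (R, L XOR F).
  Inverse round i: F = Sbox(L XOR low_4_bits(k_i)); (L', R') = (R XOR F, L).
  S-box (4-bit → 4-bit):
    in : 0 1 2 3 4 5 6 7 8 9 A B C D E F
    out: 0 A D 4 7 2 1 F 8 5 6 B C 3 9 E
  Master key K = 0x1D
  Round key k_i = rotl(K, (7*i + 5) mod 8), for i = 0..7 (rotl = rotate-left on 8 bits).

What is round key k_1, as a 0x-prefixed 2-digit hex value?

K = 0x1D
k_0 = rotl(K, (7*0+5) mod 8) = rotl(K, 5) = 0xA3
k_1 = rotl(K, (7*1+5) mod 8) = rotl(K, 4) = 0xD1

0xD1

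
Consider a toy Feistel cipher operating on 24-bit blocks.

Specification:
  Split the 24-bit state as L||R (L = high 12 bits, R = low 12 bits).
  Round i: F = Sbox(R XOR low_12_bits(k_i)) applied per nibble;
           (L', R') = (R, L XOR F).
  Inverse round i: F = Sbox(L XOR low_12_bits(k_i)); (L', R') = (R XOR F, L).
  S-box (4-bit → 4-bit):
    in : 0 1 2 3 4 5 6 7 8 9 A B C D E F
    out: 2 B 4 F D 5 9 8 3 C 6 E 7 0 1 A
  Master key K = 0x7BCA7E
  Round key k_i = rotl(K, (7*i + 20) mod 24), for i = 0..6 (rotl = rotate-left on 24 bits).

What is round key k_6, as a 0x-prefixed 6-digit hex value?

0x9F9EF2

K = 0x7BCA7E
k_0 = rotl(K, (7*0+20) mod 24) = rotl(K, 20) = 0xE7BCA7
k_1 = rotl(K, (7*1+20) mod 24) = rotl(K, 3) = 0xDE53F3
k_2 = rotl(K, (7*2+20) mod 24) = rotl(K, 10) = 0x29F9EF
k_3 = rotl(K, (7*3+20) mod 24) = rotl(K, 17) = 0xFCF794
k_4 = rotl(K, (7*4+20) mod 24) = rotl(K, 0) = 0x7BCA7E
k_5 = rotl(K, (7*5+20) mod 24) = rotl(K, 7) = 0xE53F3D
k_6 = rotl(K, (7*6+20) mod 24) = rotl(K, 14) = 0x9F9EF2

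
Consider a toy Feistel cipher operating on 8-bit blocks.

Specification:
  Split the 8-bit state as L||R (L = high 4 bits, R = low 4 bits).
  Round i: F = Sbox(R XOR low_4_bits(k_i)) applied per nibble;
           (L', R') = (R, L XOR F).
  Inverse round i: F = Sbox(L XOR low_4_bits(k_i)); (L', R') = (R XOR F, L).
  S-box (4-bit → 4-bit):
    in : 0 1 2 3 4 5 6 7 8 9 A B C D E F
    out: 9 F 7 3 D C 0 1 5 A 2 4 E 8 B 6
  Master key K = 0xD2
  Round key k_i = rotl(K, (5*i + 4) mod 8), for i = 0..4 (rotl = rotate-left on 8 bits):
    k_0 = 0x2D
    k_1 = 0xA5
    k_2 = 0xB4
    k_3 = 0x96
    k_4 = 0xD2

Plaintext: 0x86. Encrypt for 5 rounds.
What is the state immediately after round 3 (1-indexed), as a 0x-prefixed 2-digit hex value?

0xC9

s_0 = plaintext = 0x86
s_1 = Round(s_0, k_0) = 0x6C
s_2 = Round(s_1, k_1) = 0xCC
s_3 = Round(s_2, k_2) = 0xC9
s_4 = Round(s_3, k_3) = 0x9A
s_5 = Round(s_4, k_4) = 0xAC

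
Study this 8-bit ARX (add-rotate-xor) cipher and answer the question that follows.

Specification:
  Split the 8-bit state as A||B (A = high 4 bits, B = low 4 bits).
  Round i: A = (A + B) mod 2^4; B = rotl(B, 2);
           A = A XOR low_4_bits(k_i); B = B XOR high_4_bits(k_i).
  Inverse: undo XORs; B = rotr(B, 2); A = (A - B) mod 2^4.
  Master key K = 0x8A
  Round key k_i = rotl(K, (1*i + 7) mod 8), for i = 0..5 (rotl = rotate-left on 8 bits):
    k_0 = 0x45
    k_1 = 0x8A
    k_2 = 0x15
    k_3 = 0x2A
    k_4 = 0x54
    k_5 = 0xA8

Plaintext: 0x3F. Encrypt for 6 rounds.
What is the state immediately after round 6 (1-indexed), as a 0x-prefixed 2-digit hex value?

0xAF

s_0 = plaintext = 0x3F
s_1 = Round(s_0, k_0) = 0x7B
s_2 = Round(s_1, k_1) = 0x86
s_3 = Round(s_2, k_2) = 0xB8
s_4 = Round(s_3, k_3) = 0x90
s_5 = Round(s_4, k_4) = 0xD5
s_6 = Round(s_5, k_5) = 0xAF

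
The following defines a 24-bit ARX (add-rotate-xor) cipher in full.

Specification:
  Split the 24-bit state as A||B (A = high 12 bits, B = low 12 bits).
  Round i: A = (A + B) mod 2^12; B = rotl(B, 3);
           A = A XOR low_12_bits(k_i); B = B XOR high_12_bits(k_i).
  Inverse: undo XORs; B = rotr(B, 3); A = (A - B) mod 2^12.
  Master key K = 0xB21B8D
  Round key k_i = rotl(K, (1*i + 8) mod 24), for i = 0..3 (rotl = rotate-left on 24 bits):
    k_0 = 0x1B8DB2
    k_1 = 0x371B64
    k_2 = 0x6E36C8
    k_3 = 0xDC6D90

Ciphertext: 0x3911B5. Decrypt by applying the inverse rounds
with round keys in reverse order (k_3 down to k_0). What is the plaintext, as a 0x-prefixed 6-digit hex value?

0x1FB712

s_0 = ciphertext = 0x3911B5
s_1 = InvRound(s_0, k_3) = 0x67378E
s_2 = InvRound(s_1, k_2) = 0x68EA2D
s_3 = InvRound(s_2, k_1) = 0x4BF92B
s_4 = InvRound(s_3, k_0) = 0x1FB712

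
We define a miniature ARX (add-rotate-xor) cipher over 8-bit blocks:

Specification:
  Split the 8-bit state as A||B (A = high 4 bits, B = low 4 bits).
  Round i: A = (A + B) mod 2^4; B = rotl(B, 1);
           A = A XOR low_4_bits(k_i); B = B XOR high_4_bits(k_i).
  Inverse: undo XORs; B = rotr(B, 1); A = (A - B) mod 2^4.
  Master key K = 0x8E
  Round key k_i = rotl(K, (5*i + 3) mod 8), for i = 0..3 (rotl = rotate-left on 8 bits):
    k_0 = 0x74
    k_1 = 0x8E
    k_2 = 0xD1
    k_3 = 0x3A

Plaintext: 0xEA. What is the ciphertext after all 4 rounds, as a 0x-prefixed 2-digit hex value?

s_0 = plaintext = 0xEA
s_1 = Round(s_0, k_0) = 0xC2
s_2 = Round(s_1, k_1) = 0x0C
s_3 = Round(s_2, k_2) = 0xD4
s_4 = Round(s_3, k_3) = 0xBB

0xBB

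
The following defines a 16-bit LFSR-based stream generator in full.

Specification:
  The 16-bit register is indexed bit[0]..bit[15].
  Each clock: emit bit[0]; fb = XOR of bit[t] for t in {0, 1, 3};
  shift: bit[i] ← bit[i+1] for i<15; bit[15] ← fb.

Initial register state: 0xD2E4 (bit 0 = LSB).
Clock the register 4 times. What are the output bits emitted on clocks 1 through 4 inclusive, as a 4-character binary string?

0010

reg_0 = 0xD2E4
clock 1: out=0, reg = 0x6972
clock 2: out=0, reg = 0xB4B9
clock 3: out=1, reg = 0x5A5C
clock 4: out=0, reg = 0xAD2E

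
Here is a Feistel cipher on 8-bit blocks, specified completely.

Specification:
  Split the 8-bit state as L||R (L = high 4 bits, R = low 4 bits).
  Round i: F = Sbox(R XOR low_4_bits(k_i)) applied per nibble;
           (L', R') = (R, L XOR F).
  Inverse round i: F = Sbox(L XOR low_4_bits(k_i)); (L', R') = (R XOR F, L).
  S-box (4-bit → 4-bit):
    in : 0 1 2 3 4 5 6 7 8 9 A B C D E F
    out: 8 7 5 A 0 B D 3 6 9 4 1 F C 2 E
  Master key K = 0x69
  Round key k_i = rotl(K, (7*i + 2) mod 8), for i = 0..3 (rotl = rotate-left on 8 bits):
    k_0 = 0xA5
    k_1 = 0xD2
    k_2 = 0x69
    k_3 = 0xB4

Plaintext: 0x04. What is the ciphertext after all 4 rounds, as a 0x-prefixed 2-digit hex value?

s_0 = plaintext = 0x04
s_1 = Round(s_0, k_0) = 0x47
s_2 = Round(s_1, k_1) = 0x7F
s_3 = Round(s_2, k_2) = 0xFA
s_4 = Round(s_3, k_3) = 0xAD

0xAD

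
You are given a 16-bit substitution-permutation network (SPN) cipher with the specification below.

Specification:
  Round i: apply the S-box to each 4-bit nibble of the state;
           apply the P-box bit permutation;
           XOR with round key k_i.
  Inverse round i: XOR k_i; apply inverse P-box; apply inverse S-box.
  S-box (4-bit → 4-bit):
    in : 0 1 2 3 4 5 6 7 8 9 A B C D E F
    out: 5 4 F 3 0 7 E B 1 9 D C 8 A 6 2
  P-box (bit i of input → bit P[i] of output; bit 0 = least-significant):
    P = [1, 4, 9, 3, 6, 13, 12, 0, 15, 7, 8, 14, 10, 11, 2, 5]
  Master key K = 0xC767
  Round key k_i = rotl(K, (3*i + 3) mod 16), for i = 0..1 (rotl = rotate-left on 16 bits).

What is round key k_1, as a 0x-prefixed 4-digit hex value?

K = 0xC767
k_0 = rotl(K, (3*0+3) mod 16) = rotl(K, 3) = 0x3B3E
k_1 = rotl(K, (3*1+3) mod 16) = rotl(K, 6) = 0xD9F1

0xD9F1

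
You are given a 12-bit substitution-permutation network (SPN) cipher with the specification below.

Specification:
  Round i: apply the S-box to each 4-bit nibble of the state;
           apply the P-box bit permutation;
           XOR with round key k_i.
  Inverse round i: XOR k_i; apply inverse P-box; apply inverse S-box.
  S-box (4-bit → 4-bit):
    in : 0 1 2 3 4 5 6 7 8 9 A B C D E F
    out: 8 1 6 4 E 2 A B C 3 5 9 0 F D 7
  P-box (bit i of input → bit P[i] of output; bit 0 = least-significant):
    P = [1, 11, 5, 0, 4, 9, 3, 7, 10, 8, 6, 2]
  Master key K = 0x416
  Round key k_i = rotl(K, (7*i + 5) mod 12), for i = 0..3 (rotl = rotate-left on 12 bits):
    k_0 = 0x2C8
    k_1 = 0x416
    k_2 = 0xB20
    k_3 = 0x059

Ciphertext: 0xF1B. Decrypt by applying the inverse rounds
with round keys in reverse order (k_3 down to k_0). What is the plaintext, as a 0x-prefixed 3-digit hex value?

0x617

s_0 = ciphertext = 0xF1B
s_1 = InvRound(s_0, k_3) = 0xF59
s_2 = InvRound(s_1, k_2) = 0xAA8
s_3 = InvRound(s_2, k_1) = 0xBDF
s_4 = InvRound(s_3, k_0) = 0x617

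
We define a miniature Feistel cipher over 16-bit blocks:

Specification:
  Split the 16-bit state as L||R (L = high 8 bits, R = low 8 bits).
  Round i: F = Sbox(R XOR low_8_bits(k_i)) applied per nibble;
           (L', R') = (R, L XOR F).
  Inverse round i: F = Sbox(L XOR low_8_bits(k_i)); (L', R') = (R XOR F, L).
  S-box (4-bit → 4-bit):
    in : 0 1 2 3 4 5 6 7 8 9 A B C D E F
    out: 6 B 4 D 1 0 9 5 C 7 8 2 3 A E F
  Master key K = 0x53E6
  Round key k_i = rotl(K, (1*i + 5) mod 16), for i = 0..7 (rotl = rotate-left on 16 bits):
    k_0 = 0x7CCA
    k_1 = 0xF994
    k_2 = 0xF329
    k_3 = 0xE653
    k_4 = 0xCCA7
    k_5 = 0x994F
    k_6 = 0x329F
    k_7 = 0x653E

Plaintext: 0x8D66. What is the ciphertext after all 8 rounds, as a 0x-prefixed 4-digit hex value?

s_0 = plaintext = 0x8D66
s_1 = Round(s_0, k_0) = 0x660E
s_2 = Round(s_1, k_1) = 0x0E1E
s_3 = Round(s_2, k_2) = 0x1EDB
s_4 = Round(s_3, k_3) = 0xDBD2
s_5 = Round(s_4, k_4) = 0xD28B
s_6 = Round(s_5, k_5) = 0x8BE3
s_7 = Round(s_6, k_6) = 0xE3D8
s_8 = Round(s_7, k_7) = 0xD80A

0xD80A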